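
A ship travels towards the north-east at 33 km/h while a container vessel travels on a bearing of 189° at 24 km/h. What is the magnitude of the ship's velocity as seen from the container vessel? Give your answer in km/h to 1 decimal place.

54.3 km/h

Taking east as x and north as y: ship velocity = (23.335, 23.335) km/h; container vessel velocity = (-3.754, -23.705) km/h.
Velocity of ship relative to container vessel = (23.335, 23.335) − (-3.754, -23.705) = (27.089, 47.039) km/h.
Magnitude = |(27.089, 47.039)| = 54.282 km/h.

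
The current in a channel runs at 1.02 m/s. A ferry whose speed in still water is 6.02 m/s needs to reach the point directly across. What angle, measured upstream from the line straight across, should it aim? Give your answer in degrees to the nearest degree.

To cancel the current, the upstream component of the ferry's velocity must equal the flow: 6.02 sin θ = 1.02.
sin θ = 1.02 / 6.02 = 0.1694.
θ = arcsin(0.1694) = 9.755°.

10°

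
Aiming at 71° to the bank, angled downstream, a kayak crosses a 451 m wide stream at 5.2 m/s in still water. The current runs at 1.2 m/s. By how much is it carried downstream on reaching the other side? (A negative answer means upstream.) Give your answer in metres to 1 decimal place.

265.4 m

Perpendicular speed = 4.917 m/s; crossing time = 451 / 4.917 = 91.728 s.
Net downstream speed = 2.893 m/s.
Drift = 2.893 × 91.728 = 265.366 m (downstream).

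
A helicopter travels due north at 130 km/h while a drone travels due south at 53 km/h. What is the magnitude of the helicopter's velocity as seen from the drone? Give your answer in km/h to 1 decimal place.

183.0 km/h

Taking east as x and north as y: helicopter velocity = (0.000, 130.000) km/h; drone velocity = (0.000, -53.000) km/h.
Velocity of helicopter relative to drone = (0.000, 130.000) − (0.000, -53.000) = (0.000, 183.000) km/h.
Magnitude = |(0.000, 183.000)| = 183.000 km/h.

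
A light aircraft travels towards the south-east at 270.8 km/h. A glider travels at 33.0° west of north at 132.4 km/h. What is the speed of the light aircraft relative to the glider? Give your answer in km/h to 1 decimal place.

Taking east as x and north as y: light aircraft velocity = (191.485, -191.485) km/h; glider velocity = (-72.110, 111.040) km/h.
Velocity of light aircraft relative to glider = (191.485, -191.485) − (-72.110, 111.040) = (263.595, -302.524) km/h.
Magnitude = |(263.595, -302.524)| = 401.252 km/h.

401.3 km/h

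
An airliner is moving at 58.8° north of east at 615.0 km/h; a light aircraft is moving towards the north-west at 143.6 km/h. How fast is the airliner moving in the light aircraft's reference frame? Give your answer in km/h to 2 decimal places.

Taking east as x and north as y: airliner velocity = (318.587, 526.049) km/h; light aircraft velocity = (-101.541, 101.541) km/h.
Velocity of airliner relative to light aircraft = (318.587, 526.049) − (-101.541, 101.541) = (420.127, 424.508) km/h.
Magnitude = |(420.127, 424.508)| = 597.256 km/h.

597.26 km/h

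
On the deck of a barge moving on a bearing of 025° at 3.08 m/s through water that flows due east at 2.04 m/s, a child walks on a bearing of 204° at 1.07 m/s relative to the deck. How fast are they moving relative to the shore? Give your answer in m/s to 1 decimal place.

3.4 m/s

In east/north components (m/s): child relative to barge = (-0.435, -0.977); barge relative to water = (1.302, 2.791); water relative to ground = (2.040, 0.000).
Sum = (2.906, 1.814) m/s.
Speed = |(2.906, 1.814)| = 3.426 m/s.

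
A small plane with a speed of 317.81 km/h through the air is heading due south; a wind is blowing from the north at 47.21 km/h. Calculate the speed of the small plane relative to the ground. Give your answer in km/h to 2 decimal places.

365.02 km/h

Taking east as x and north as y: velocity relative to the air = (0.000, -317.810) km/h; the air relative to ground = (0.000, -47.210) km/h.
Velocity relative to ground = (0.000, -317.810) + (0.000, -47.210) = (0.000, -365.020) km/h.
Speed = |(0.000, -365.020)| = 365.020 km/h.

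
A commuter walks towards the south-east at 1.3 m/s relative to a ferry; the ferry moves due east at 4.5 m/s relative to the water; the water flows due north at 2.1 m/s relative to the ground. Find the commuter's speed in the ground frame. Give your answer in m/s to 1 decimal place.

5.5 m/s

In east/north components (m/s): commuter relative to ferry = (0.919, -0.919); ferry relative to water = (4.500, 0.000); water relative to ground = (0.000, 2.100).
Sum = (5.419, 1.181) m/s.
Speed = |(5.419, 1.181)| = 5.546 m/s.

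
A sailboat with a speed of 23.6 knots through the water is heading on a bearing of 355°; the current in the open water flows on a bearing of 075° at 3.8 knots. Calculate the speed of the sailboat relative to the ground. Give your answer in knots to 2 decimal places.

24.55 knots

Taking east as x and north as y: velocity relative to the water = (-2.057, 23.510) knots; the water relative to ground = (3.671, 0.984) knots.
Velocity relative to ground = (-2.057, 23.510) + (3.671, 0.984) = (1.614, 24.494) knots.
Speed = |(1.614, 24.494)| = 24.547 knots.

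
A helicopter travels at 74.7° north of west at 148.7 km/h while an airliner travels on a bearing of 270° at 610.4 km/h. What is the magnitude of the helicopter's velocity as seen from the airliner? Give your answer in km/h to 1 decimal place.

588.9 km/h

Taking east as x and north as y: helicopter velocity = (-39.238, 143.430) km/h; airliner velocity = (-610.400, 0.000) km/h.
Velocity of helicopter relative to airliner = (-39.238, 143.430) − (-610.400, 0.000) = (571.162, 143.430) km/h.
Magnitude = |(571.162, 143.430)| = 588.896 km/h.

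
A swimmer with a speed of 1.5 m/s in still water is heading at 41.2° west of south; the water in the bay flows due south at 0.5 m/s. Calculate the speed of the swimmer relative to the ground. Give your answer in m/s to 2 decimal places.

Taking east as x and north as y: velocity relative to the water = (-0.988, -1.129) m/s; the water relative to ground = (0.000, -0.500) m/s.
Velocity relative to ground = (-0.988, -1.129) + (0.000, -0.500) = (-0.988, -1.629) m/s.
Speed = |(-0.988, -1.629)| = 1.905 m/s.

1.90 m/s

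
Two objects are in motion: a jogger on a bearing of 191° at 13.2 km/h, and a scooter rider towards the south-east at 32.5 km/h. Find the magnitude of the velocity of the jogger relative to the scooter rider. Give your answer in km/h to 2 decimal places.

Taking east as x and north as y: jogger velocity = (-2.519, -12.957) km/h; scooter rider velocity = (22.981, -22.981) km/h.
Velocity of jogger relative to scooter rider = (-2.519, -12.957) − (22.981, -22.981) = (-25.500, 10.023) km/h.
Magnitude = |(-25.500, 10.023)| = 27.399 km/h.

27.40 km/h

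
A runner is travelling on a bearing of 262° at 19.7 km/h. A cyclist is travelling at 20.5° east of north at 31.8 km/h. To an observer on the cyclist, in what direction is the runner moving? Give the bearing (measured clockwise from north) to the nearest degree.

223°

Taking east as x and north as y: runner velocity = (-19.508, -2.742) km/h; cyclist velocity = (11.137, 29.786) km/h.
Velocity of runner relative to cyclist = (-19.508, -2.742) − (11.137, 29.786) = (-30.645, -32.528) km/h.
Bearing = atan2(-30.64, -32.53) = 223.29° clockwise from north.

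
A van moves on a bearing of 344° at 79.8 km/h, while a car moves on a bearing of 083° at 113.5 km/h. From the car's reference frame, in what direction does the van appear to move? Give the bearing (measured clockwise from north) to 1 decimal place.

295.0°

Taking east as x and north as y: van velocity = (-21.996, 76.709) km/h; car velocity = (112.654, 13.832) km/h.
Velocity of van relative to car = (-21.996, 76.709) − (112.654, 13.832) = (-134.650, 62.877) km/h.
Bearing = atan2(-134.65, 62.88) = 295.03° clockwise from north.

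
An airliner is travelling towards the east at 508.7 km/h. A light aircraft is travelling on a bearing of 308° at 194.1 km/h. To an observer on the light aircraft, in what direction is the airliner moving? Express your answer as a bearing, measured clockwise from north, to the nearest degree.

100°

Taking east as x and north as y: airliner velocity = (508.700, 0.000) km/h; light aircraft velocity = (-152.953, 119.500) km/h.
Velocity of airliner relative to light aircraft = (508.700, 0.000) − (-152.953, 119.500) = (661.653, -119.500) km/h.
Bearing = atan2(661.65, -119.50) = 100.24° clockwise from north.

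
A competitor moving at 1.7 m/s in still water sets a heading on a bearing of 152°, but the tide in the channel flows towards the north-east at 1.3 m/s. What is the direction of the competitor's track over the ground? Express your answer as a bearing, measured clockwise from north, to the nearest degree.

109°

Taking east as x and north as y: velocity relative to the water = (0.798, -1.501) m/s; the water relative to ground = (0.919, 0.919) m/s.
Velocity relative to ground = (0.798, -1.501) + (0.919, 0.919) = (1.717, -0.582) m/s.
Bearing = atan2(1.72, -0.58) = 108.71° clockwise from north.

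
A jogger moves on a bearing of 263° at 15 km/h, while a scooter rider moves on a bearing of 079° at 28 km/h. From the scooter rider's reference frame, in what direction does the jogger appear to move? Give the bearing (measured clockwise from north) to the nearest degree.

Taking east as x and north as y: jogger velocity = (-14.888, -1.828) km/h; scooter rider velocity = (27.486, 5.343) km/h.
Velocity of jogger relative to scooter rider = (-14.888, -1.828) − (27.486, 5.343) = (-42.374, -7.171) km/h.
Bearing = atan2(-42.37, -7.17) = 260.40° clockwise from north.

260°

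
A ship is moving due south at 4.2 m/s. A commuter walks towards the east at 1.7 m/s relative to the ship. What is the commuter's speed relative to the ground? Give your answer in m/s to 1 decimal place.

4.5 m/s

Taking east as x and north as y: ship velocity = (0.000, -4.200) m/s; commuter velocity relative to ship = (1.700, 0.000) m/s.
Velocity relative to ground = (0.000, -4.200) + (1.700, 0.000) = (1.700, -4.200) m/s.
Speed = |(1.700, -4.200)| = 4.531 m/s.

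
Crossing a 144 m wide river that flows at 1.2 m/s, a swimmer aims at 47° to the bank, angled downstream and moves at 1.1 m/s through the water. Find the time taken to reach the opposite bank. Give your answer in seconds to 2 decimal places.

179.00 s

The component of the swimmer's velocity perpendicular to the bank is 1.1 × sin 47° = 0.804 m/s.
The flow acts along the bank and has no component across it.
Time = 144 / 0.804 = 178.996 s.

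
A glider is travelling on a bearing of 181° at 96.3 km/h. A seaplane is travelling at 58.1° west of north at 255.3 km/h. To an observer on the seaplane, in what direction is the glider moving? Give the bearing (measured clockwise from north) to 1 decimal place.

Taking east as x and north as y: glider velocity = (-1.681, -96.285) km/h; seaplane velocity = (-216.742, 134.910) km/h.
Velocity of glider relative to seaplane = (-1.681, -96.285) − (-216.742, 134.910) = (215.062, -231.196) km/h.
Bearing = atan2(215.06, -231.20) = 137.07° clockwise from north.

137.1°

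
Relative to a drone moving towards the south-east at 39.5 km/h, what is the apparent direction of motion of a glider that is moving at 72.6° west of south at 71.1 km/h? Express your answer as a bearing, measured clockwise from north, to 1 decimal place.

Taking east as x and north as y: glider velocity = (-67.846, -21.262) km/h; drone velocity = (27.931, -27.931) km/h.
Velocity of glider relative to drone = (-67.846, -21.262) − (27.931, -27.931) = (-95.777, 6.669) km/h.
Bearing = atan2(-95.78, 6.67) = 273.98° clockwise from north.

274.0°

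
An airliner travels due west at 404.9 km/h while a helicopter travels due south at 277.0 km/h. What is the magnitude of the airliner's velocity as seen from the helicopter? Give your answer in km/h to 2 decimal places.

490.58 km/h

Taking east as x and north as y: airliner velocity = (-404.900, 0.000) km/h; helicopter velocity = (0.000, -277.000) km/h.
Velocity of airliner relative to helicopter = (-404.900, 0.000) − (0.000, -277.000) = (-404.900, 277.000) km/h.
Magnitude = |(-404.900, 277.000)| = 490.584 km/h.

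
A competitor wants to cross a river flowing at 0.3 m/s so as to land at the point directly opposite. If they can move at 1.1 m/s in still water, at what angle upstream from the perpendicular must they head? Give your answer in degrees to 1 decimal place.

15.8°

To cancel the current, the upstream component of the competitor's velocity must equal the flow: 1.1 sin θ = 0.3.
sin θ = 0.3 / 1.1 = 0.2727.
θ = arcsin(0.2727) = 15.827°.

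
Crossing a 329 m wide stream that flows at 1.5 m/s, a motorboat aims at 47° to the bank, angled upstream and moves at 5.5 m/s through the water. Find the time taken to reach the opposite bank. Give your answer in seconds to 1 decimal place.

The component of the motorboat's velocity perpendicular to the bank is 5.5 × sin 47° = 4.022 m/s.
The current is parallel to the bank, so it does not affect the crossing time.
Time = 329 / 4.022 = 81.791 s.

81.8 s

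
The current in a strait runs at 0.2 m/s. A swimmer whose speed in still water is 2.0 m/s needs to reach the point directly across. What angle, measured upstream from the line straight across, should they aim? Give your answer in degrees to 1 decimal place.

5.7°

To cancel the current, the upstream component of the swimmer's velocity must equal the flow: 2.0 sin θ = 0.2.
sin θ = 0.2 / 2.0 = 0.1000.
θ = arcsin(0.1000) = 5.739°.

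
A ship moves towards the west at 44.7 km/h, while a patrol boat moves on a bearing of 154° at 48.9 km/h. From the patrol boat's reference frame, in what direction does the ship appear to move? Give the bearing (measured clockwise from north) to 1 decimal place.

Taking east as x and north as y: ship velocity = (-44.700, 0.000) km/h; patrol boat velocity = (21.436, -43.951) km/h.
Velocity of ship relative to patrol boat = (-44.700, 0.000) − (21.436, -43.951) = (-66.136, 43.951) km/h.
Bearing = atan2(-66.14, 43.95) = 303.61° clockwise from north.

303.6°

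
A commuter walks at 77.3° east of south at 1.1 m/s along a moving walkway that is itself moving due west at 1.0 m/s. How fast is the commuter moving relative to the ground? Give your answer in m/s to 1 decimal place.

Taking east as x and north as y: moving walkway velocity = (-1.000, 0.000) m/s; commuter velocity relative to moving walkway = (1.073, -0.242) m/s.
Velocity relative to ground = (-1.000, 0.000) + (1.073, -0.242) = (0.073, -0.242) m/s.
Speed = |(0.073, -0.242)| = 0.253 m/s.

0.3 m/s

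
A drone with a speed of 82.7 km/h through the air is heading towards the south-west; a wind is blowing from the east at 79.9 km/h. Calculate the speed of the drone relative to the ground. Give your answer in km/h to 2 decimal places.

Taking east as x and north as y: velocity relative to the air = (-58.478, -58.478) km/h; the air relative to ground = (-79.900, 0.000) km/h.
Velocity relative to ground = (-58.478, -58.478) + (-79.900, 0.000) = (-138.378, -58.478) km/h.
Speed = |(-138.378, -58.478)| = 150.227 km/h.

150.23 km/h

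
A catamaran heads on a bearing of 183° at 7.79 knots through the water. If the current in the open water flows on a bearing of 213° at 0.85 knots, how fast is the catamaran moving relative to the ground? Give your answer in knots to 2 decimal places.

8.54 knots

Taking east as x and north as y: velocity relative to the water = (-0.408, -7.779) knots; the water relative to ground = (-0.463, -0.713) knots.
Velocity relative to ground = (-0.408, -7.779) + (-0.463, -0.713) = (-0.871, -8.492) knots.
Speed = |(-0.871, -8.492)| = 8.537 knots.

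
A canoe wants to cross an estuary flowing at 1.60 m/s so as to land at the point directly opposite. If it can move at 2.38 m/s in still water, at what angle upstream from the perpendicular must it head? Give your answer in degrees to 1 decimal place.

42.2°

To cancel the current, the upstream component of the canoe's velocity must equal the flow: 2.38 sin θ = 1.60.
sin θ = 1.60 / 2.38 = 0.6723.
θ = arcsin(0.6723) = 42.242°.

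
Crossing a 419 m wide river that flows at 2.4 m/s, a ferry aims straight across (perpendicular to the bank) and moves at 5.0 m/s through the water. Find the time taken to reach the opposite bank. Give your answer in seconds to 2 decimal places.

The component of the ferry's velocity perpendicular to the bank is 5.0 m/s.
The flow acts along the bank and has no component across it.
Time = 419 / 5.000 = 83.800 s.

83.80 s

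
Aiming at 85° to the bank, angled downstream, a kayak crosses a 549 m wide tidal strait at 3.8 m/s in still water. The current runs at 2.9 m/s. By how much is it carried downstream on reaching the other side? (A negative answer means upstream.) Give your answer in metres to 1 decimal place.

468.6 m

Perpendicular speed = 3.786 m/s; crossing time = 549 / 3.786 = 145.026 s.
Net downstream speed = 3.231 m/s.
Drift = 3.231 × 145.026 = 468.605 m (downstream).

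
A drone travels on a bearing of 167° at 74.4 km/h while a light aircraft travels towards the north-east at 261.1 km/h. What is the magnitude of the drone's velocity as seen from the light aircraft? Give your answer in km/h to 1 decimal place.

Taking east as x and north as y: drone velocity = (16.736, -72.493) km/h; light aircraft velocity = (184.626, 184.626) km/h.
Velocity of drone relative to light aircraft = (16.736, -72.493) − (184.626, 184.626) = (-167.889, -257.119) km/h.
Magnitude = |(-167.889, -257.119)| = 307.078 km/h.

307.1 km/h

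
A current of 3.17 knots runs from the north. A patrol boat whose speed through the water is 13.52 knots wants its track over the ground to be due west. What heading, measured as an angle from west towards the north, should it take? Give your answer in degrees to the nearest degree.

The current pushes perpendicular to the desired track; the heading must have a component into the current equal to 3.17 knots: 13.52 sin θ = 3.17.
sin θ = 0.2345, so θ = 13.560°.

14°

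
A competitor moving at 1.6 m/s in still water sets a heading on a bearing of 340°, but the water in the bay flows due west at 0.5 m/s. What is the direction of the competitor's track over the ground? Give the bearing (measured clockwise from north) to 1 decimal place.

Taking east as x and north as y: velocity relative to the water = (-0.547, 1.504) m/s; the water relative to ground = (-0.500, 0.000) m/s.
Velocity relative to ground = (-0.547, 1.504) + (-0.500, 0.000) = (-1.047, 1.504) m/s.
Bearing = atan2(-1.05, 1.50) = 325.14° clockwise from north.

325.1°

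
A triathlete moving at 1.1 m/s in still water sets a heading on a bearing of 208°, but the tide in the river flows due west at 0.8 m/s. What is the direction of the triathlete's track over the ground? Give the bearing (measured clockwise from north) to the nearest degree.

234°

Taking east as x and north as y: velocity relative to the water = (-0.516, -0.971) m/s; the water relative to ground = (-0.800, 0.000) m/s.
Velocity relative to ground = (-0.516, -0.971) + (-0.800, 0.000) = (-1.316, -0.971) m/s.
Bearing = atan2(-1.32, -0.97) = 233.58° clockwise from north.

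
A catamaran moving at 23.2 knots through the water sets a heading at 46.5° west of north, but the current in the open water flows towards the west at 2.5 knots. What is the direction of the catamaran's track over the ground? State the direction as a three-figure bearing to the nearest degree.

310°

Taking east as x and north as y: velocity relative to the water = (-16.829, 15.970) knots; the water relative to ground = (-2.500, 0.000) knots.
Velocity relative to ground = (-16.829, 15.970) + (-2.500, 0.000) = (-19.329, 15.970) knots.
Bearing = atan2(-19.33, 15.97) = 309.56° clockwise from north.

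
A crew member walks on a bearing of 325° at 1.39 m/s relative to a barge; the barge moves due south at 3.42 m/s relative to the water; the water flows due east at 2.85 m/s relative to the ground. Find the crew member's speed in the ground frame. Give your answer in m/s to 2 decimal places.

In east/north components (m/s): crew member relative to barge = (-0.797, 1.139); barge relative to water = (0.000, -3.420); water relative to ground = (2.850, 0.000).
Sum = (2.053, -2.281) m/s.
Speed = |(2.053, -2.281)| = 3.069 m/s.

3.07 m/s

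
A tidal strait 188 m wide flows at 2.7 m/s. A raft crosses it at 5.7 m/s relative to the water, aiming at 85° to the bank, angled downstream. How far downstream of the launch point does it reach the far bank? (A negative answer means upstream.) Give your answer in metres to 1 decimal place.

Perpendicular speed = 5.678 m/s; crossing time = 188 / 5.678 = 33.108 s.
Net downstream speed = 3.197 m/s.
Drift = 3.197 × 33.108 = 105.841 m (downstream).

105.8 m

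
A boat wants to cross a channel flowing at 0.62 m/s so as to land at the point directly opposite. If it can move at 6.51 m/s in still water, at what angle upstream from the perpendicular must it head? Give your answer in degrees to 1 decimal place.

5.5°

To cancel the current, the upstream component of the boat's velocity must equal the flow: 6.51 sin θ = 0.62.
sin θ = 0.62 / 6.51 = 0.0952.
θ = arcsin(0.0952) = 5.465°.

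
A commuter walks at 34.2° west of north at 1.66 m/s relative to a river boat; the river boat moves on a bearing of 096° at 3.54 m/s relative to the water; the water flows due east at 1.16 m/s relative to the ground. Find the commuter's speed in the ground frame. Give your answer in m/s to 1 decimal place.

In east/north components (m/s): commuter relative to river boat = (-0.933, 1.373); river boat relative to water = (3.521, -0.370); water relative to ground = (1.160, 0.000).
Sum = (3.748, 1.003) m/s.
Speed = |(3.748, 1.003)| = 3.879 m/s.

3.9 m/s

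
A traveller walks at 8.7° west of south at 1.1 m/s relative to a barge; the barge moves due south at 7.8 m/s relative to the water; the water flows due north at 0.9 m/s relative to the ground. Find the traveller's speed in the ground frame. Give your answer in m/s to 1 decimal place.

8.0 m/s

In east/north components (m/s): traveller relative to barge = (-0.166, -1.087); barge relative to water = (0.000, -7.800); water relative to ground = (0.000, 0.900).
Sum = (-0.166, -7.987) m/s.
Speed = |(-0.166, -7.987)| = 7.989 m/s.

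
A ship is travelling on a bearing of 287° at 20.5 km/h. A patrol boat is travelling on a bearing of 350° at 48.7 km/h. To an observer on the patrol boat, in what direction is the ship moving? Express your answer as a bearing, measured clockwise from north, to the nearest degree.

195°

Taking east as x and north as y: ship velocity = (-19.604, 5.994) km/h; patrol boat velocity = (-8.457, 47.960) km/h.
Velocity of ship relative to patrol boat = (-19.604, 5.994) − (-8.457, 47.960) = (-11.148, -41.967) km/h.
Bearing = atan2(-11.15, -41.97) = 194.88° clockwise from north.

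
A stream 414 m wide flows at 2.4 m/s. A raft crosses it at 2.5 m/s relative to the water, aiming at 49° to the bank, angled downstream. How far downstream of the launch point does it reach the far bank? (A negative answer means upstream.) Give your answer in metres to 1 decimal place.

886.5 m

Perpendicular speed = 1.887 m/s; crossing time = 414 / 1.887 = 219.422 s.
Net downstream speed = 4.040 m/s.
Drift = 4.040 × 219.422 = 886.498 m (downstream).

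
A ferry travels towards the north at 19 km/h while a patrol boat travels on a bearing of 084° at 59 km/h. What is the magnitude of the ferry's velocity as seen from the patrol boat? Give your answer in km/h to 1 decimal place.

60.1 km/h

Taking east as x and north as y: ferry velocity = (0.000, 19.000) km/h; patrol boat velocity = (58.677, 6.167) km/h.
Velocity of ferry relative to patrol boat = (0.000, 19.000) − (58.677, 6.167) = (-58.677, 12.833) km/h.
Magnitude = |(-58.677, 12.833)| = 60.064 km/h.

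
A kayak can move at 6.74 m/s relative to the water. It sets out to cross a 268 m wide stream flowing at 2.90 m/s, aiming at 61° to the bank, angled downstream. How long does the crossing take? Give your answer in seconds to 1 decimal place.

The component of the kayak's velocity perpendicular to the bank is 6.74 × sin 61° = 5.895 m/s.
The current is parallel to the bank, so it does not affect the crossing time.
Time = 268 / 5.895 = 45.463 s.

45.5 s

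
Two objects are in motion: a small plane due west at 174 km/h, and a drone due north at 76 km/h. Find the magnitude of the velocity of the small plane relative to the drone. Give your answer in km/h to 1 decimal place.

Taking east as x and north as y: small plane velocity = (-174.000, 0.000) km/h; drone velocity = (0.000, 76.000) km/h.
Velocity of small plane relative to drone = (-174.000, 0.000) − (0.000, 76.000) = (-174.000, -76.000) km/h.
Magnitude = |(-174.000, -76.000)| = 189.874 km/h.

189.9 km/h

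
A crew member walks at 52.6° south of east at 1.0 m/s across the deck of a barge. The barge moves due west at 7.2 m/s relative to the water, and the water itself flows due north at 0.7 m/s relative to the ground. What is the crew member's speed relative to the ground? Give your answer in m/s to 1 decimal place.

6.6 m/s

In east/north components (m/s): crew member relative to barge = (0.607, -0.794); barge relative to water = (-7.200, 0.000); water relative to ground = (0.000, 0.700).
Sum = (-6.593, -0.094) m/s.
Speed = |(-6.593, -0.094)| = 6.593 m/s.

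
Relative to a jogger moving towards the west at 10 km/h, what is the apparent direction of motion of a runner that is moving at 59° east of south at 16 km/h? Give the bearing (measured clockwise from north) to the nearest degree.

Taking east as x and north as y: runner velocity = (13.715, -8.241) km/h; jogger velocity = (-10.000, 0.000) km/h.
Velocity of runner relative to jogger = (13.715, -8.241) − (-10.000, 0.000) = (23.715, -8.241) km/h.
Bearing = atan2(23.71, -8.24) = 109.16° clockwise from north.

109°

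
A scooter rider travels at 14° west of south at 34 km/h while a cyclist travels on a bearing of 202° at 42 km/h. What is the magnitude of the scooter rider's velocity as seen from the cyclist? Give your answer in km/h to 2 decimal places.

Taking east as x and north as y: scooter rider velocity = (-8.225, -32.990) km/h; cyclist velocity = (-15.733, -38.942) km/h.
Velocity of scooter rider relative to cyclist = (-8.225, -32.990) − (-15.733, -38.942) = (7.508, 5.952) km/h.
Magnitude = |(7.508, 5.952)| = 9.581 km/h.

9.58 km/h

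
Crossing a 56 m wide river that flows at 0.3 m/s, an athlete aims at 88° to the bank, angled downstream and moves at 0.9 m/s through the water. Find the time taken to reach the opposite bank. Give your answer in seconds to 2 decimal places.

The component of the athlete's velocity perpendicular to the bank is 0.9 × sin 88° = 0.899 m/s.
The current is parallel to the bank, so it does not affect the crossing time.
Time = 56 / 0.899 = 62.260 s.

62.26 s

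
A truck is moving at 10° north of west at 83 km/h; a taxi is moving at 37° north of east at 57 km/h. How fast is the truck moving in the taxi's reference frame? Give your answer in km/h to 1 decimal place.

128.8 km/h

Taking east as x and north as y: truck velocity = (-81.739, 14.413) km/h; taxi velocity = (45.522, 34.303) km/h.
Velocity of truck relative to taxi = (-81.739, 14.413) − (45.522, 34.303) = (-127.261, -19.891) km/h.
Magnitude = |(-127.261, -19.891)| = 128.806 km/h.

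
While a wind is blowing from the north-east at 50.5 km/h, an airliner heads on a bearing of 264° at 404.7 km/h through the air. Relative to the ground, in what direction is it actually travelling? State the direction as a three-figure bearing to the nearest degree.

Taking east as x and north as y: velocity relative to the air = (-402.483, -42.303) km/h; the air relative to ground = (-35.709, -35.709) km/h.
Velocity relative to ground = (-402.483, -42.303) + (-35.709, -35.709) = (-438.192, -78.012) km/h.
Bearing = atan2(-438.19, -78.01) = 259.91° clockwise from north.

260°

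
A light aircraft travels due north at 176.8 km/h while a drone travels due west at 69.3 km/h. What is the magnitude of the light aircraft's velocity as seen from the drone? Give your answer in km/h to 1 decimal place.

Taking east as x and north as y: light aircraft velocity = (0.000, 176.800) km/h; drone velocity = (-69.300, 0.000) km/h.
Velocity of light aircraft relative to drone = (0.000, 176.800) − (-69.300, 0.000) = (69.300, 176.800) km/h.
Magnitude = |(69.300, 176.800)| = 189.897 km/h.

189.9 km/h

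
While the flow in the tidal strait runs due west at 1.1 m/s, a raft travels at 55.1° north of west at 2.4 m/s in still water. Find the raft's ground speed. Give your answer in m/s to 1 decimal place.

Taking east as x and north as y: velocity relative to the water = (-1.373, 1.968) m/s; the water relative to ground = (-1.100, 0.000) m/s.
Velocity relative to ground = (-1.373, 1.968) + (-1.100, 0.000) = (-2.473, 1.968) m/s.
Speed = |(-2.473, 1.968)| = 3.161 m/s.

3.2 m/s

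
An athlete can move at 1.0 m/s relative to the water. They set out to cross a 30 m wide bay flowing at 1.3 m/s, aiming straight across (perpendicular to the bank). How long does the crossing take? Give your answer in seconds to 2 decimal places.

30.00 s

The component of the athlete's velocity perpendicular to the bank is 1.0 m/s.
The current is parallel to the bank, so it does not affect the crossing time.
Time = 30 / 1.000 = 30.000 s.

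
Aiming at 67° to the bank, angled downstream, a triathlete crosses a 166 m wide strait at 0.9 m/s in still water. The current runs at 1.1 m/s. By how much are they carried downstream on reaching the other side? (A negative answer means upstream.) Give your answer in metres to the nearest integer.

Perpendicular speed = 0.828 m/s; crossing time = 166 / 0.828 = 200.373 s.
Net downstream speed = 1.452 m/s.
Drift = 1.452 × 200.373 = 290.873 m (downstream).

291 m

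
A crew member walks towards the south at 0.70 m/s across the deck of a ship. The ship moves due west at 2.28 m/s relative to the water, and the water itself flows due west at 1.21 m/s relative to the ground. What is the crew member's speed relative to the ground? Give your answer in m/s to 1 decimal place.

3.6 m/s

In east/north components (m/s): crew member relative to ship = (0.000, -0.700); ship relative to water = (-2.280, 0.000); water relative to ground = (-1.210, 0.000).
Sum = (-3.490, -0.700) m/s.
Speed = |(-3.490, -0.700)| = 3.560 m/s.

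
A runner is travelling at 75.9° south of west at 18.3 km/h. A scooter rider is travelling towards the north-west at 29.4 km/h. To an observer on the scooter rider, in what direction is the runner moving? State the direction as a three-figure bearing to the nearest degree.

157°

Taking east as x and north as y: runner velocity = (-4.458, -17.749) km/h; scooter rider velocity = (-20.789, 20.789) km/h.
Velocity of runner relative to scooter rider = (-4.458, -17.749) − (-20.789, 20.789) = (16.331, -38.538) km/h.
Bearing = atan2(16.33, -38.54) = 157.03° clockwise from north.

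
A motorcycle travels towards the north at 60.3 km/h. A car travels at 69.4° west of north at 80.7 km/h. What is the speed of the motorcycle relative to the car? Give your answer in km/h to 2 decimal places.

82.00 km/h

Taking east as x and north as y: motorcycle velocity = (0.000, 60.300) km/h; car velocity = (-75.540, 28.394) km/h.
Velocity of motorcycle relative to car = (0.000, 60.300) − (-75.540, 28.394) = (75.540, 31.906) km/h.
Magnitude = |(75.540, 31.906)| = 82.002 km/h.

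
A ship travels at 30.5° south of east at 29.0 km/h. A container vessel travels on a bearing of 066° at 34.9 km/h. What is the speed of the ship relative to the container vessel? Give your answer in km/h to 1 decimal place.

29.7 km/h

Taking east as x and north as y: ship velocity = (24.987, -14.719) km/h; container vessel velocity = (31.883, 14.195) km/h.
Velocity of ship relative to container vessel = (24.987, -14.719) − (31.883, 14.195) = (-6.895, -28.914) km/h.
Magnitude = |(-6.895, -28.914)| = 29.725 km/h.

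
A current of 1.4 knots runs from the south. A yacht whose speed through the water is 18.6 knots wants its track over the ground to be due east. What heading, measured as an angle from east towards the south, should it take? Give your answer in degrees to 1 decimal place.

The current pushes perpendicular to the desired track; the heading must have a component into the current equal to 1.4 knots: 18.6 sin θ = 1.4.
sin θ = 0.0753, so θ = 4.317°.

4.3°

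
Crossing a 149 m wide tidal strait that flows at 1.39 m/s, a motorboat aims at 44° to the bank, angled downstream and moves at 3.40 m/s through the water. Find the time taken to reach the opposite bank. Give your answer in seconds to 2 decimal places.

The component of the motorboat's velocity perpendicular to the bank is 3.40 × sin 44° = 2.362 m/s.
The flow acts along the bank and has no component across it.
Time = 149 / 2.362 = 63.086 s.

63.09 s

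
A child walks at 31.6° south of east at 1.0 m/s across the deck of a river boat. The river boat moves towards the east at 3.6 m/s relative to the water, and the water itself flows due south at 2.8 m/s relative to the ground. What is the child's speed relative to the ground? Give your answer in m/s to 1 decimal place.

In east/north components (m/s): child relative to river boat = (0.852, -0.524); river boat relative to water = (3.600, 0.000); water relative to ground = (0.000, -2.800).
Sum = (4.452, -3.324) m/s.
Speed = |(4.452, -3.324)| = 5.556 m/s.

5.6 m/s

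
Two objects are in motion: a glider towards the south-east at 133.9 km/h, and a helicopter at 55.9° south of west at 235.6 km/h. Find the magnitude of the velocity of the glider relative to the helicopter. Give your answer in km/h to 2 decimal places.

248.00 km/h

Taking east as x and north as y: glider velocity = (94.682, -94.682) km/h; helicopter velocity = (-132.087, -195.091) km/h.
Velocity of glider relative to helicopter = (94.682, -94.682) − (-132.087, -195.091) = (226.768, 100.409) km/h.
Magnitude = |(226.768, 100.409)| = 248.004 km/h.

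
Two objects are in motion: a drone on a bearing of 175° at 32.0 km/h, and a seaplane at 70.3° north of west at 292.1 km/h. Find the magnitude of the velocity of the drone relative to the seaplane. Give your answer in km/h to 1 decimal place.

Taking east as x and north as y: drone velocity = (2.789, -31.878) km/h; seaplane velocity = (-98.466, 275.004) km/h.
Velocity of drone relative to seaplane = (2.789, -31.878) − (-98.466, 275.004) = (101.255, -306.882) km/h.
Magnitude = |(101.255, -306.882)| = 323.155 km/h.

323.2 km/h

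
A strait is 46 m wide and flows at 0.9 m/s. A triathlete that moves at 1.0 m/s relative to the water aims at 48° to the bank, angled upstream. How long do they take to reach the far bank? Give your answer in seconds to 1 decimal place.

61.9 s

The component of the triathlete's velocity perpendicular to the bank is 1.0 × sin 48° = 0.743 m/s.
The flow acts along the bank and has no component across it.
Time = 46 / 0.743 = 61.899 s.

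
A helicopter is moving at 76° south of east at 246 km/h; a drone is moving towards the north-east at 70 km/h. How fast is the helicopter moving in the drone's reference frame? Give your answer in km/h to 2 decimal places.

Taking east as x and north as y: helicopter velocity = (59.513, -238.693) km/h; drone velocity = (49.497, 49.497) km/h.
Velocity of helicopter relative to drone = (59.513, -238.693) − (49.497, 49.497) = (10.015, -288.190) km/h.
Magnitude = |(10.015, -288.190)| = 288.364 km/h.

288.36 km/h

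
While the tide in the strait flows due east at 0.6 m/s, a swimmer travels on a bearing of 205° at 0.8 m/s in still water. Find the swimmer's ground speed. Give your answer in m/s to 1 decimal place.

Taking east as x and north as y: velocity relative to the water = (-0.338, -0.725) m/s; the water relative to ground = (0.600, 0.000) m/s.
Velocity relative to ground = (-0.338, -0.725) + (0.600, 0.000) = (0.262, -0.725) m/s.
Speed = |(0.262, -0.725)| = 0.771 m/s.

0.8 m/s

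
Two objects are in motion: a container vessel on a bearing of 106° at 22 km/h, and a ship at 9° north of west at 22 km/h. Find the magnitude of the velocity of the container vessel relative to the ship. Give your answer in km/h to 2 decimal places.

Taking east as x and north as y: container vessel velocity = (21.148, -6.064) km/h; ship velocity = (-21.729, 3.442) km/h.
Velocity of container vessel relative to ship = (21.148, -6.064) − (-21.729, 3.442) = (42.877, -9.506) km/h.
Magnitude = |(42.877, -9.506)| = 43.918 km/h.

43.92 km/h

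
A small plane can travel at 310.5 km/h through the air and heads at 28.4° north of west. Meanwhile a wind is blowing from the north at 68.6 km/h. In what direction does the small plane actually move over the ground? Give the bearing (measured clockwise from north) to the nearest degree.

Taking east as x and north as y: velocity relative to the air = (-273.131, 147.681) km/h; the air relative to ground = (0.000, -68.600) km/h.
Velocity relative to ground = (-273.131, 147.681) + (0.000, -68.600) = (-273.131, 79.081) km/h.
Bearing = atan2(-273.13, 79.08) = 286.15° clockwise from north.

286°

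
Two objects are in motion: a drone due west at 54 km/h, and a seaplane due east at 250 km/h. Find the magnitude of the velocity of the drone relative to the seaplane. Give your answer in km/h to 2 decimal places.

Taking east as x and north as y: drone velocity = (-54.000, 0.000) km/h; seaplane velocity = (250.000, 0.000) km/h.
Velocity of drone relative to seaplane = (-54.000, 0.000) − (250.000, 0.000) = (-304.000, 0.000) km/h.
Magnitude = |(-304.000, 0.000)| = 304.000 km/h.

304.00 km/h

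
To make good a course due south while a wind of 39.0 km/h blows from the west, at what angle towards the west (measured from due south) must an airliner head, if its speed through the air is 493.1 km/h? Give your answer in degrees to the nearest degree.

The wind pushes perpendicular to the desired track; the heading must have a component into the wind equal to 39.0 km/h: 493.1 sin θ = 39.0.
sin θ = 0.0791, so θ = 4.536°.

5°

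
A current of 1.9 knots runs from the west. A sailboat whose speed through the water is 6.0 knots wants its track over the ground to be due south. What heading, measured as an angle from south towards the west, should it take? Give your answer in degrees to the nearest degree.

The current pushes perpendicular to the desired track; the heading must have a component into the current equal to 1.9 knots: 6.0 sin θ = 1.9.
sin θ = 0.3167, so θ = 18.461°.

18°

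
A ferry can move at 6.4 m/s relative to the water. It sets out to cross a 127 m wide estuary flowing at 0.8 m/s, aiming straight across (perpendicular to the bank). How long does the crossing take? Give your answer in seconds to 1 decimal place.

The component of the ferry's velocity perpendicular to the bank is 6.4 m/s.
The flow acts along the bank and has no component across it.
Time = 127 / 6.400 = 19.844 s.

19.8 s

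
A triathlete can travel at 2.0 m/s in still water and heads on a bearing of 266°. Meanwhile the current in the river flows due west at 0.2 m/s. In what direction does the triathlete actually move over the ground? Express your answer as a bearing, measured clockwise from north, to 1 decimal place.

266.4°

Taking east as x and north as y: velocity relative to the water = (-1.995, -0.140) m/s; the water relative to ground = (-0.200, 0.000) m/s.
Velocity relative to ground = (-1.995, -0.140) + (-0.200, 0.000) = (-2.195, -0.140) m/s.
Bearing = atan2(-2.20, -0.14) = 266.36° clockwise from north.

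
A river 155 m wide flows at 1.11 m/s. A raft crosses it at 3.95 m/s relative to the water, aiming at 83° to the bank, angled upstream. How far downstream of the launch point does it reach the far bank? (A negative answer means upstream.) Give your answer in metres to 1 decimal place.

24.9 m

Perpendicular speed = 3.921 m/s; crossing time = 155 / 3.921 = 39.535 s.
Net downstream speed = 0.629 m/s.
Drift = 0.629 × 39.535 = 24.852 m (downstream).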